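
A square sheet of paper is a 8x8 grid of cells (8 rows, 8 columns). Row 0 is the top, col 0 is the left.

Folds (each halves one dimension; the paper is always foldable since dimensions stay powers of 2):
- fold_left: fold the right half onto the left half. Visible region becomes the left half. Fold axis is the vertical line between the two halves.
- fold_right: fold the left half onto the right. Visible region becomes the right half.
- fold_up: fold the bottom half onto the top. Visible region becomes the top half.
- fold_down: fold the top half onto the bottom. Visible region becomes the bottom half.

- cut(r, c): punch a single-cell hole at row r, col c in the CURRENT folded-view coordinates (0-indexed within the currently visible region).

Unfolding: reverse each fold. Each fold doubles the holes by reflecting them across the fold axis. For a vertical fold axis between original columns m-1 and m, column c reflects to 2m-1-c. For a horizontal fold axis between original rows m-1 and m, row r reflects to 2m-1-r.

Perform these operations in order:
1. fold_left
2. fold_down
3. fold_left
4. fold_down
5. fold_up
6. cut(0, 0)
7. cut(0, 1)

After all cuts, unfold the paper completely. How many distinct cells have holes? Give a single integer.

Answer: 64

Derivation:
Op 1 fold_left: fold axis v@4; visible region now rows[0,8) x cols[0,4) = 8x4
Op 2 fold_down: fold axis h@4; visible region now rows[4,8) x cols[0,4) = 4x4
Op 3 fold_left: fold axis v@2; visible region now rows[4,8) x cols[0,2) = 4x2
Op 4 fold_down: fold axis h@6; visible region now rows[6,8) x cols[0,2) = 2x2
Op 5 fold_up: fold axis h@7; visible region now rows[6,7) x cols[0,2) = 1x2
Op 6 cut(0, 0): punch at orig (6,0); cuts so far [(6, 0)]; region rows[6,7) x cols[0,2) = 1x2
Op 7 cut(0, 1): punch at orig (6,1); cuts so far [(6, 0), (6, 1)]; region rows[6,7) x cols[0,2) = 1x2
Unfold 1 (reflect across h@7): 4 holes -> [(6, 0), (6, 1), (7, 0), (7, 1)]
Unfold 2 (reflect across h@6): 8 holes -> [(4, 0), (4, 1), (5, 0), (5, 1), (6, 0), (6, 1), (7, 0), (7, 1)]
Unfold 3 (reflect across v@2): 16 holes -> [(4, 0), (4, 1), (4, 2), (4, 3), (5, 0), (5, 1), (5, 2), (5, 3), (6, 0), (6, 1), (6, 2), (6, 3), (7, 0), (7, 1), (7, 2), (7, 3)]
Unfold 4 (reflect across h@4): 32 holes -> [(0, 0), (0, 1), (0, 2), (0, 3), (1, 0), (1, 1), (1, 2), (1, 3), (2, 0), (2, 1), (2, 2), (2, 3), (3, 0), (3, 1), (3, 2), (3, 3), (4, 0), (4, 1), (4, 2), (4, 3), (5, 0), (5, 1), (5, 2), (5, 3), (6, 0), (6, 1), (6, 2), (6, 3), (7, 0), (7, 1), (7, 2), (7, 3)]
Unfold 5 (reflect across v@4): 64 holes -> [(0, 0), (0, 1), (0, 2), (0, 3), (0, 4), (0, 5), (0, 6), (0, 7), (1, 0), (1, 1), (1, 2), (1, 3), (1, 4), (1, 5), (1, 6), (1, 7), (2, 0), (2, 1), (2, 2), (2, 3), (2, 4), (2, 5), (2, 6), (2, 7), (3, 0), (3, 1), (3, 2), (3, 3), (3, 4), (3, 5), (3, 6), (3, 7), (4, 0), (4, 1), (4, 2), (4, 3), (4, 4), (4, 5), (4, 6), (4, 7), (5, 0), (5, 1), (5, 2), (5, 3), (5, 4), (5, 5), (5, 6), (5, 7), (6, 0), (6, 1), (6, 2), (6, 3), (6, 4), (6, 5), (6, 6), (6, 7), (7, 0), (7, 1), (7, 2), (7, 3), (7, 4), (7, 5), (7, 6), (7, 7)]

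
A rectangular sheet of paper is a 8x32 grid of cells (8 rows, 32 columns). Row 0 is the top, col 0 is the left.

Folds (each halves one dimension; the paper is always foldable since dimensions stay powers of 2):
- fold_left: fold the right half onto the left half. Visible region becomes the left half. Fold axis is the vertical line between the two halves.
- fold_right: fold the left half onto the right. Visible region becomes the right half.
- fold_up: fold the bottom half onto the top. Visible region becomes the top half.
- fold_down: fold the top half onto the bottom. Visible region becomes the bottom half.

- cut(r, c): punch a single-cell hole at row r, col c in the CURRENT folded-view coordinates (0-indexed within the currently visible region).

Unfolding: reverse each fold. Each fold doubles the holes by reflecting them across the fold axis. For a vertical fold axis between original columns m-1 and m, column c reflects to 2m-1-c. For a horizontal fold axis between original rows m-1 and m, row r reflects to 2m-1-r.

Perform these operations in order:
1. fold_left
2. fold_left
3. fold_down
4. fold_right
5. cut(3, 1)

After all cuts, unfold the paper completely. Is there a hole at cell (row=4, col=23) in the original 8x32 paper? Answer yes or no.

Op 1 fold_left: fold axis v@16; visible region now rows[0,8) x cols[0,16) = 8x16
Op 2 fold_left: fold axis v@8; visible region now rows[0,8) x cols[0,8) = 8x8
Op 3 fold_down: fold axis h@4; visible region now rows[4,8) x cols[0,8) = 4x8
Op 4 fold_right: fold axis v@4; visible region now rows[4,8) x cols[4,8) = 4x4
Op 5 cut(3, 1): punch at orig (7,5); cuts so far [(7, 5)]; region rows[4,8) x cols[4,8) = 4x4
Unfold 1 (reflect across v@4): 2 holes -> [(7, 2), (7, 5)]
Unfold 2 (reflect across h@4): 4 holes -> [(0, 2), (0, 5), (7, 2), (7, 5)]
Unfold 3 (reflect across v@8): 8 holes -> [(0, 2), (0, 5), (0, 10), (0, 13), (7, 2), (7, 5), (7, 10), (7, 13)]
Unfold 4 (reflect across v@16): 16 holes -> [(0, 2), (0, 5), (0, 10), (0, 13), (0, 18), (0, 21), (0, 26), (0, 29), (7, 2), (7, 5), (7, 10), (7, 13), (7, 18), (7, 21), (7, 26), (7, 29)]
Holes: [(0, 2), (0, 5), (0, 10), (0, 13), (0, 18), (0, 21), (0, 26), (0, 29), (7, 2), (7, 5), (7, 10), (7, 13), (7, 18), (7, 21), (7, 26), (7, 29)]

Answer: no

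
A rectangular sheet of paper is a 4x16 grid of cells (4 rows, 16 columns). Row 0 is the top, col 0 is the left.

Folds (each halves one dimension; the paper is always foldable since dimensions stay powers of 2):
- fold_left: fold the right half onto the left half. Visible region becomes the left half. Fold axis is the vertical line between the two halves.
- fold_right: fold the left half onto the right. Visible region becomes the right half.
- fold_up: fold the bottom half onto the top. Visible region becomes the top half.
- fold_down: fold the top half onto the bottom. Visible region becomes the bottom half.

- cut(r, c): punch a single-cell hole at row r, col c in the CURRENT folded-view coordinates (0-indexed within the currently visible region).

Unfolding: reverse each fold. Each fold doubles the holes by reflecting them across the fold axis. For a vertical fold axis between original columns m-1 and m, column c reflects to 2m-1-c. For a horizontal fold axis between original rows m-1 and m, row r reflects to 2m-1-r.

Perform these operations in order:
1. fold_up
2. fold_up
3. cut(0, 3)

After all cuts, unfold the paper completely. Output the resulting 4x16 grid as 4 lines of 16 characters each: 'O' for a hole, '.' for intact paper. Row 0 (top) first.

Answer: ...O............
...O............
...O............
...O............

Derivation:
Op 1 fold_up: fold axis h@2; visible region now rows[0,2) x cols[0,16) = 2x16
Op 2 fold_up: fold axis h@1; visible region now rows[0,1) x cols[0,16) = 1x16
Op 3 cut(0, 3): punch at orig (0,3); cuts so far [(0, 3)]; region rows[0,1) x cols[0,16) = 1x16
Unfold 1 (reflect across h@1): 2 holes -> [(0, 3), (1, 3)]
Unfold 2 (reflect across h@2): 4 holes -> [(0, 3), (1, 3), (2, 3), (3, 3)]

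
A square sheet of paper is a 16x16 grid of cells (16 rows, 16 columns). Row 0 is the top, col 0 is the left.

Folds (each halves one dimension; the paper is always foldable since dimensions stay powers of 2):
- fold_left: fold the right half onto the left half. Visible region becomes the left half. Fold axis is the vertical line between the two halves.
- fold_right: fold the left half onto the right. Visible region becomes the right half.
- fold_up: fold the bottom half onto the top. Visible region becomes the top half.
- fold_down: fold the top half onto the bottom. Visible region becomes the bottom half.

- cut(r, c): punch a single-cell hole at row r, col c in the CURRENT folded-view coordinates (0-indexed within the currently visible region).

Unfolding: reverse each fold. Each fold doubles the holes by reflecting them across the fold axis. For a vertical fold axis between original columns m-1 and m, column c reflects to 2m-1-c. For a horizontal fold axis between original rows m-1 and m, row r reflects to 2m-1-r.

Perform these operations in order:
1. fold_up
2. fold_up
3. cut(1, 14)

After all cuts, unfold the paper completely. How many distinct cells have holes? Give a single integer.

Answer: 4

Derivation:
Op 1 fold_up: fold axis h@8; visible region now rows[0,8) x cols[0,16) = 8x16
Op 2 fold_up: fold axis h@4; visible region now rows[0,4) x cols[0,16) = 4x16
Op 3 cut(1, 14): punch at orig (1,14); cuts so far [(1, 14)]; region rows[0,4) x cols[0,16) = 4x16
Unfold 1 (reflect across h@4): 2 holes -> [(1, 14), (6, 14)]
Unfold 2 (reflect across h@8): 4 holes -> [(1, 14), (6, 14), (9, 14), (14, 14)]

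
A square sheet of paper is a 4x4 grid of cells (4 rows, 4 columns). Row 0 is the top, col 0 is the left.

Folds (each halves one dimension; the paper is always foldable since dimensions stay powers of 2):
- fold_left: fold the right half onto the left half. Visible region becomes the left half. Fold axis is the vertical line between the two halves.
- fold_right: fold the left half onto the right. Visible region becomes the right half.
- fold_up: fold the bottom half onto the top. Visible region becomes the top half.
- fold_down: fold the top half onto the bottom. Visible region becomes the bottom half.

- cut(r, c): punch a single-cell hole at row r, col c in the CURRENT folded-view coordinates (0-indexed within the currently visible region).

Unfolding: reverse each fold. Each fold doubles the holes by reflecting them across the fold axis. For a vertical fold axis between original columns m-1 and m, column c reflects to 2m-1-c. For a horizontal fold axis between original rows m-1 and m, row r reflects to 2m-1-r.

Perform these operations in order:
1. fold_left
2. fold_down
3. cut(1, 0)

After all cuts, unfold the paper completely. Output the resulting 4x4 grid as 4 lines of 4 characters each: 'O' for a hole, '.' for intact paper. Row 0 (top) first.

Answer: O..O
....
....
O..O

Derivation:
Op 1 fold_left: fold axis v@2; visible region now rows[0,4) x cols[0,2) = 4x2
Op 2 fold_down: fold axis h@2; visible region now rows[2,4) x cols[0,2) = 2x2
Op 3 cut(1, 0): punch at orig (3,0); cuts so far [(3, 0)]; region rows[2,4) x cols[0,2) = 2x2
Unfold 1 (reflect across h@2): 2 holes -> [(0, 0), (3, 0)]
Unfold 2 (reflect across v@2): 4 holes -> [(0, 0), (0, 3), (3, 0), (3, 3)]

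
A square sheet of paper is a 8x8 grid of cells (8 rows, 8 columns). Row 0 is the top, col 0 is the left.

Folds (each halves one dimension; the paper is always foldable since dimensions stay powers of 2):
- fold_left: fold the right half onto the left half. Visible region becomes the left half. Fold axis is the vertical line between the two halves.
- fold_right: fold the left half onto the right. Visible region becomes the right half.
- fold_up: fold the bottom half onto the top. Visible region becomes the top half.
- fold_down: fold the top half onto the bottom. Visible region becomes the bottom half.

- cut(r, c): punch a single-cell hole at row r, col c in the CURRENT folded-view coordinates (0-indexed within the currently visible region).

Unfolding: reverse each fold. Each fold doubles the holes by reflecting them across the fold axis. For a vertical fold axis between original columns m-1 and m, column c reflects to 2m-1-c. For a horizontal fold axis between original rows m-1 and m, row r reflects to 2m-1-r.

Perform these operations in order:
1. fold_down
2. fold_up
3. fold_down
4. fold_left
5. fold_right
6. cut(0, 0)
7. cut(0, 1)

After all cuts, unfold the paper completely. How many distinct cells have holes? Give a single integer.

Answer: 64

Derivation:
Op 1 fold_down: fold axis h@4; visible region now rows[4,8) x cols[0,8) = 4x8
Op 2 fold_up: fold axis h@6; visible region now rows[4,6) x cols[0,8) = 2x8
Op 3 fold_down: fold axis h@5; visible region now rows[5,6) x cols[0,8) = 1x8
Op 4 fold_left: fold axis v@4; visible region now rows[5,6) x cols[0,4) = 1x4
Op 5 fold_right: fold axis v@2; visible region now rows[5,6) x cols[2,4) = 1x2
Op 6 cut(0, 0): punch at orig (5,2); cuts so far [(5, 2)]; region rows[5,6) x cols[2,4) = 1x2
Op 7 cut(0, 1): punch at orig (5,3); cuts so far [(5, 2), (5, 3)]; region rows[5,6) x cols[2,4) = 1x2
Unfold 1 (reflect across v@2): 4 holes -> [(5, 0), (5, 1), (5, 2), (5, 3)]
Unfold 2 (reflect across v@4): 8 holes -> [(5, 0), (5, 1), (5, 2), (5, 3), (5, 4), (5, 5), (5, 6), (5, 7)]
Unfold 3 (reflect across h@5): 16 holes -> [(4, 0), (4, 1), (4, 2), (4, 3), (4, 4), (4, 5), (4, 6), (4, 7), (5, 0), (5, 1), (5, 2), (5, 3), (5, 4), (5, 5), (5, 6), (5, 7)]
Unfold 4 (reflect across h@6): 32 holes -> [(4, 0), (4, 1), (4, 2), (4, 3), (4, 4), (4, 5), (4, 6), (4, 7), (5, 0), (5, 1), (5, 2), (5, 3), (5, 4), (5, 5), (5, 6), (5, 7), (6, 0), (6, 1), (6, 2), (6, 3), (6, 4), (6, 5), (6, 6), (6, 7), (7, 0), (7, 1), (7, 2), (7, 3), (7, 4), (7, 5), (7, 6), (7, 7)]
Unfold 5 (reflect across h@4): 64 holes -> [(0, 0), (0, 1), (0, 2), (0, 3), (0, 4), (0, 5), (0, 6), (0, 7), (1, 0), (1, 1), (1, 2), (1, 3), (1, 4), (1, 5), (1, 6), (1, 7), (2, 0), (2, 1), (2, 2), (2, 3), (2, 4), (2, 5), (2, 6), (2, 7), (3, 0), (3, 1), (3, 2), (3, 3), (3, 4), (3, 5), (3, 6), (3, 7), (4, 0), (4, 1), (4, 2), (4, 3), (4, 4), (4, 5), (4, 6), (4, 7), (5, 0), (5, 1), (5, 2), (5, 3), (5, 4), (5, 5), (5, 6), (5, 7), (6, 0), (6, 1), (6, 2), (6, 3), (6, 4), (6, 5), (6, 6), (6, 7), (7, 0), (7, 1), (7, 2), (7, 3), (7, 4), (7, 5), (7, 6), (7, 7)]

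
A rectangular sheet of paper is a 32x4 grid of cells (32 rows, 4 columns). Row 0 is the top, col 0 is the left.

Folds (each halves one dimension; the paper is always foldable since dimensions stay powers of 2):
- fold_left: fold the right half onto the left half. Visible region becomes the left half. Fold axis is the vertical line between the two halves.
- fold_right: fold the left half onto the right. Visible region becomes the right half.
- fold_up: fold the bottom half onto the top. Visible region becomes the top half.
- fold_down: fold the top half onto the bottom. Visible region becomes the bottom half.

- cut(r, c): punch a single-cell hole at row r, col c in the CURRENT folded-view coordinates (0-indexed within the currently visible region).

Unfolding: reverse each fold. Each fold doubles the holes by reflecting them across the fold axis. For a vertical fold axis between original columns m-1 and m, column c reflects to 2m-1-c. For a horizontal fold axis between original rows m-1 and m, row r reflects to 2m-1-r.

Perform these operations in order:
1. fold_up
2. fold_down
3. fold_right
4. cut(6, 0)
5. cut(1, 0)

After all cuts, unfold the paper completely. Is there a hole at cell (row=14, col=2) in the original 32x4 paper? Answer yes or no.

Op 1 fold_up: fold axis h@16; visible region now rows[0,16) x cols[0,4) = 16x4
Op 2 fold_down: fold axis h@8; visible region now rows[8,16) x cols[0,4) = 8x4
Op 3 fold_right: fold axis v@2; visible region now rows[8,16) x cols[2,4) = 8x2
Op 4 cut(6, 0): punch at orig (14,2); cuts so far [(14, 2)]; region rows[8,16) x cols[2,4) = 8x2
Op 5 cut(1, 0): punch at orig (9,2); cuts so far [(9, 2), (14, 2)]; region rows[8,16) x cols[2,4) = 8x2
Unfold 1 (reflect across v@2): 4 holes -> [(9, 1), (9, 2), (14, 1), (14, 2)]
Unfold 2 (reflect across h@8): 8 holes -> [(1, 1), (1, 2), (6, 1), (6, 2), (9, 1), (9, 2), (14, 1), (14, 2)]
Unfold 3 (reflect across h@16): 16 holes -> [(1, 1), (1, 2), (6, 1), (6, 2), (9, 1), (9, 2), (14, 1), (14, 2), (17, 1), (17, 2), (22, 1), (22, 2), (25, 1), (25, 2), (30, 1), (30, 2)]
Holes: [(1, 1), (1, 2), (6, 1), (6, 2), (9, 1), (9, 2), (14, 1), (14, 2), (17, 1), (17, 2), (22, 1), (22, 2), (25, 1), (25, 2), (30, 1), (30, 2)]

Answer: yes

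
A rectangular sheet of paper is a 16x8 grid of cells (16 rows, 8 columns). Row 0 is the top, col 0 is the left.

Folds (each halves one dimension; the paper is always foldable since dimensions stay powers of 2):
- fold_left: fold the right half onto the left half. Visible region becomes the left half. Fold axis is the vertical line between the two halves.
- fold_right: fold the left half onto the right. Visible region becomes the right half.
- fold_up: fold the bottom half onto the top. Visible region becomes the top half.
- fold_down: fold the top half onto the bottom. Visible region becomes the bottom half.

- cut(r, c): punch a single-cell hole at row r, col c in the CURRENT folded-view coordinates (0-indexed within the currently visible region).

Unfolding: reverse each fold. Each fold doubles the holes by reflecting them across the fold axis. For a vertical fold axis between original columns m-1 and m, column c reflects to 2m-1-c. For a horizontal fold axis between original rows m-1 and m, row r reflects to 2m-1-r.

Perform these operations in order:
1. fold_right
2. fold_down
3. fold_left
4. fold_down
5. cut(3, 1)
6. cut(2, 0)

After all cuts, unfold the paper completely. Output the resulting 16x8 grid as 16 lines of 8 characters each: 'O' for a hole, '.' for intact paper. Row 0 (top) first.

Op 1 fold_right: fold axis v@4; visible region now rows[0,16) x cols[4,8) = 16x4
Op 2 fold_down: fold axis h@8; visible region now rows[8,16) x cols[4,8) = 8x4
Op 3 fold_left: fold axis v@6; visible region now rows[8,16) x cols[4,6) = 8x2
Op 4 fold_down: fold axis h@12; visible region now rows[12,16) x cols[4,6) = 4x2
Op 5 cut(3, 1): punch at orig (15,5); cuts so far [(15, 5)]; region rows[12,16) x cols[4,6) = 4x2
Op 6 cut(2, 0): punch at orig (14,4); cuts so far [(14, 4), (15, 5)]; region rows[12,16) x cols[4,6) = 4x2
Unfold 1 (reflect across h@12): 4 holes -> [(8, 5), (9, 4), (14, 4), (15, 5)]
Unfold 2 (reflect across v@6): 8 holes -> [(8, 5), (8, 6), (9, 4), (9, 7), (14, 4), (14, 7), (15, 5), (15, 6)]
Unfold 3 (reflect across h@8): 16 holes -> [(0, 5), (0, 6), (1, 4), (1, 7), (6, 4), (6, 7), (7, 5), (7, 6), (8, 5), (8, 6), (9, 4), (9, 7), (14, 4), (14, 7), (15, 5), (15, 6)]
Unfold 4 (reflect across v@4): 32 holes -> [(0, 1), (0, 2), (0, 5), (0, 6), (1, 0), (1, 3), (1, 4), (1, 7), (6, 0), (6, 3), (6, 4), (6, 7), (7, 1), (7, 2), (7, 5), (7, 6), (8, 1), (8, 2), (8, 5), (8, 6), (9, 0), (9, 3), (9, 4), (9, 7), (14, 0), (14, 3), (14, 4), (14, 7), (15, 1), (15, 2), (15, 5), (15, 6)]

Answer: .OO..OO.
O..OO..O
........
........
........
........
O..OO..O
.OO..OO.
.OO..OO.
O..OO..O
........
........
........
........
O..OO..O
.OO..OO.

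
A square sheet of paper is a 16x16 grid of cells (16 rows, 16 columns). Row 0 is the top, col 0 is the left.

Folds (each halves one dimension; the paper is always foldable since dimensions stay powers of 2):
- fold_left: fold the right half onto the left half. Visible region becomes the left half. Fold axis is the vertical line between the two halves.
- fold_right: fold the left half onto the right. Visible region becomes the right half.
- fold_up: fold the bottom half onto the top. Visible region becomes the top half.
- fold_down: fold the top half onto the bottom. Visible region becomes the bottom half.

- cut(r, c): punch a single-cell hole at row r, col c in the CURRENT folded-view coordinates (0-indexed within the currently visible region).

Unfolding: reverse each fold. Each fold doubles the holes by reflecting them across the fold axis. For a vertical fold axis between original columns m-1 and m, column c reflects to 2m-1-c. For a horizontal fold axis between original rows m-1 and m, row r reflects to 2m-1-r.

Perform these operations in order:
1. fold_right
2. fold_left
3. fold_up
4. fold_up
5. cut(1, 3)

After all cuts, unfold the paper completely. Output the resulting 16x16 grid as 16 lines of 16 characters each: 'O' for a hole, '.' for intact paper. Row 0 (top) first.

Answer: ................
...OO......OO...
................
................
................
................
...OO......OO...
................
................
...OO......OO...
................
................
................
................
...OO......OO...
................

Derivation:
Op 1 fold_right: fold axis v@8; visible region now rows[0,16) x cols[8,16) = 16x8
Op 2 fold_left: fold axis v@12; visible region now rows[0,16) x cols[8,12) = 16x4
Op 3 fold_up: fold axis h@8; visible region now rows[0,8) x cols[8,12) = 8x4
Op 4 fold_up: fold axis h@4; visible region now rows[0,4) x cols[8,12) = 4x4
Op 5 cut(1, 3): punch at orig (1,11); cuts so far [(1, 11)]; region rows[0,4) x cols[8,12) = 4x4
Unfold 1 (reflect across h@4): 2 holes -> [(1, 11), (6, 11)]
Unfold 2 (reflect across h@8): 4 holes -> [(1, 11), (6, 11), (9, 11), (14, 11)]
Unfold 3 (reflect across v@12): 8 holes -> [(1, 11), (1, 12), (6, 11), (6, 12), (9, 11), (9, 12), (14, 11), (14, 12)]
Unfold 4 (reflect across v@8): 16 holes -> [(1, 3), (1, 4), (1, 11), (1, 12), (6, 3), (6, 4), (6, 11), (6, 12), (9, 3), (9, 4), (9, 11), (9, 12), (14, 3), (14, 4), (14, 11), (14, 12)]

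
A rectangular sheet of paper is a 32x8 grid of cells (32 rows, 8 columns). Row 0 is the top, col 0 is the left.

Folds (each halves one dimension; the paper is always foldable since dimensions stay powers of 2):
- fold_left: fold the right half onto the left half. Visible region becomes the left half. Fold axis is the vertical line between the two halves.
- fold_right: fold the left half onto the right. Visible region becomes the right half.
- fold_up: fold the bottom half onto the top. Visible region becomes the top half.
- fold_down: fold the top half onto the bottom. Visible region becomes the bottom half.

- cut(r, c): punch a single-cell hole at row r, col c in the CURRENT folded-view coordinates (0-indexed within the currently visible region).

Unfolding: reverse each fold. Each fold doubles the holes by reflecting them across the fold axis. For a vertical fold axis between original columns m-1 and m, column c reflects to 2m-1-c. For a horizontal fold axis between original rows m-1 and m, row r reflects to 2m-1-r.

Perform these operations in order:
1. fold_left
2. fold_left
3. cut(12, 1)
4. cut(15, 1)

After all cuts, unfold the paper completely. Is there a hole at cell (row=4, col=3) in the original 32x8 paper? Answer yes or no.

Op 1 fold_left: fold axis v@4; visible region now rows[0,32) x cols[0,4) = 32x4
Op 2 fold_left: fold axis v@2; visible region now rows[0,32) x cols[0,2) = 32x2
Op 3 cut(12, 1): punch at orig (12,1); cuts so far [(12, 1)]; region rows[0,32) x cols[0,2) = 32x2
Op 4 cut(15, 1): punch at orig (15,1); cuts so far [(12, 1), (15, 1)]; region rows[0,32) x cols[0,2) = 32x2
Unfold 1 (reflect across v@2): 4 holes -> [(12, 1), (12, 2), (15, 1), (15, 2)]
Unfold 2 (reflect across v@4): 8 holes -> [(12, 1), (12, 2), (12, 5), (12, 6), (15, 1), (15, 2), (15, 5), (15, 6)]
Holes: [(12, 1), (12, 2), (12, 5), (12, 6), (15, 1), (15, 2), (15, 5), (15, 6)]

Answer: no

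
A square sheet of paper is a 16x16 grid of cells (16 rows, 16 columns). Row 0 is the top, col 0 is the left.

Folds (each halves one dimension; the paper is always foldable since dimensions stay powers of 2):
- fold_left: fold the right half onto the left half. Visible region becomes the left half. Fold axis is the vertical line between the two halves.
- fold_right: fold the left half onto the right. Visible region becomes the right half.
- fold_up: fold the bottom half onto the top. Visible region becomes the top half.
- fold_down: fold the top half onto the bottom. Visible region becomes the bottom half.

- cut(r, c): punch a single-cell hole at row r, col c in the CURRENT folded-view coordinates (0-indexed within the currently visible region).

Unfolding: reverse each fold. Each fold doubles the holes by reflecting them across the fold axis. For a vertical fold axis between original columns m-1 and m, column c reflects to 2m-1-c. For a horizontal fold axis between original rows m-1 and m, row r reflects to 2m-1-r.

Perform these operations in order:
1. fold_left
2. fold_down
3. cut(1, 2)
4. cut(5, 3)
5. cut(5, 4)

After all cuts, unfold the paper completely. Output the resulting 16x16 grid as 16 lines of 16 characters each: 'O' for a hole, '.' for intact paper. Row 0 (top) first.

Answer: ................
................
...OO......OO...
................
................
................
..O..........O..
................
................
..O..........O..
................
................
................
...OO......OO...
................
................

Derivation:
Op 1 fold_left: fold axis v@8; visible region now rows[0,16) x cols[0,8) = 16x8
Op 2 fold_down: fold axis h@8; visible region now rows[8,16) x cols[0,8) = 8x8
Op 3 cut(1, 2): punch at orig (9,2); cuts so far [(9, 2)]; region rows[8,16) x cols[0,8) = 8x8
Op 4 cut(5, 3): punch at orig (13,3); cuts so far [(9, 2), (13, 3)]; region rows[8,16) x cols[0,8) = 8x8
Op 5 cut(5, 4): punch at orig (13,4); cuts so far [(9, 2), (13, 3), (13, 4)]; region rows[8,16) x cols[0,8) = 8x8
Unfold 1 (reflect across h@8): 6 holes -> [(2, 3), (2, 4), (6, 2), (9, 2), (13, 3), (13, 4)]
Unfold 2 (reflect across v@8): 12 holes -> [(2, 3), (2, 4), (2, 11), (2, 12), (6, 2), (6, 13), (9, 2), (9, 13), (13, 3), (13, 4), (13, 11), (13, 12)]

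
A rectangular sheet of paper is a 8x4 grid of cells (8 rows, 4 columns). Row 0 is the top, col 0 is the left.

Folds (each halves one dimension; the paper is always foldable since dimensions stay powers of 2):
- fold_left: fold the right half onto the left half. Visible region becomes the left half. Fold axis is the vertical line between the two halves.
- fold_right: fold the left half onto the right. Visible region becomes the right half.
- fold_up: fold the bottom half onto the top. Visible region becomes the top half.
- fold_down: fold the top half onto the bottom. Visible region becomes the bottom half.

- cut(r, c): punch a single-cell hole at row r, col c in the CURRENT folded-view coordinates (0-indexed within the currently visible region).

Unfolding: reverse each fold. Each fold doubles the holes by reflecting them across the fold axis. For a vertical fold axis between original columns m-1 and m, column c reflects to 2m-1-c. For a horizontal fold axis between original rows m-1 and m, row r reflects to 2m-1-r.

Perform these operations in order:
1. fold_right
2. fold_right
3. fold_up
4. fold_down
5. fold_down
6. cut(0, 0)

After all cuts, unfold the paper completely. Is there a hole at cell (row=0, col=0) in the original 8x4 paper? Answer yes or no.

Op 1 fold_right: fold axis v@2; visible region now rows[0,8) x cols[2,4) = 8x2
Op 2 fold_right: fold axis v@3; visible region now rows[0,8) x cols[3,4) = 8x1
Op 3 fold_up: fold axis h@4; visible region now rows[0,4) x cols[3,4) = 4x1
Op 4 fold_down: fold axis h@2; visible region now rows[2,4) x cols[3,4) = 2x1
Op 5 fold_down: fold axis h@3; visible region now rows[3,4) x cols[3,4) = 1x1
Op 6 cut(0, 0): punch at orig (3,3); cuts so far [(3, 3)]; region rows[3,4) x cols[3,4) = 1x1
Unfold 1 (reflect across h@3): 2 holes -> [(2, 3), (3, 3)]
Unfold 2 (reflect across h@2): 4 holes -> [(0, 3), (1, 3), (2, 3), (3, 3)]
Unfold 3 (reflect across h@4): 8 holes -> [(0, 3), (1, 3), (2, 3), (3, 3), (4, 3), (5, 3), (6, 3), (7, 3)]
Unfold 4 (reflect across v@3): 16 holes -> [(0, 2), (0, 3), (1, 2), (1, 3), (2, 2), (2, 3), (3, 2), (3, 3), (4, 2), (4, 3), (5, 2), (5, 3), (6, 2), (6, 3), (7, 2), (7, 3)]
Unfold 5 (reflect across v@2): 32 holes -> [(0, 0), (0, 1), (0, 2), (0, 3), (1, 0), (1, 1), (1, 2), (1, 3), (2, 0), (2, 1), (2, 2), (2, 3), (3, 0), (3, 1), (3, 2), (3, 3), (4, 0), (4, 1), (4, 2), (4, 3), (5, 0), (5, 1), (5, 2), (5, 3), (6, 0), (6, 1), (6, 2), (6, 3), (7, 0), (7, 1), (7, 2), (7, 3)]
Holes: [(0, 0), (0, 1), (0, 2), (0, 3), (1, 0), (1, 1), (1, 2), (1, 3), (2, 0), (2, 1), (2, 2), (2, 3), (3, 0), (3, 1), (3, 2), (3, 3), (4, 0), (4, 1), (4, 2), (4, 3), (5, 0), (5, 1), (5, 2), (5, 3), (6, 0), (6, 1), (6, 2), (6, 3), (7, 0), (7, 1), (7, 2), (7, 3)]

Answer: yes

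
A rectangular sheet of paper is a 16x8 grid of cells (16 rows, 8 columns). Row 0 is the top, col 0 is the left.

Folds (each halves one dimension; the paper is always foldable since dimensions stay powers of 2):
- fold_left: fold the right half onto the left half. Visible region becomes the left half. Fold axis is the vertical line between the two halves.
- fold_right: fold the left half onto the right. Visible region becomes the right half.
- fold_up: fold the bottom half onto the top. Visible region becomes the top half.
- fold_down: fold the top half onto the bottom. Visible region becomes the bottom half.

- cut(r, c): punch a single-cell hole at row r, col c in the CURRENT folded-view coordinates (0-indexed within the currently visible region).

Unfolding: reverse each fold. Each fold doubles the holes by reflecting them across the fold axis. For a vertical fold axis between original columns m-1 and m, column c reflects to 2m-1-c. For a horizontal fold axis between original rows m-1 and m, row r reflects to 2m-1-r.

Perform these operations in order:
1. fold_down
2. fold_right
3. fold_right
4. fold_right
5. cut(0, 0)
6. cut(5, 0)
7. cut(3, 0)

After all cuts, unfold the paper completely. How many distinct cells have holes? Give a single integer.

Op 1 fold_down: fold axis h@8; visible region now rows[8,16) x cols[0,8) = 8x8
Op 2 fold_right: fold axis v@4; visible region now rows[8,16) x cols[4,8) = 8x4
Op 3 fold_right: fold axis v@6; visible region now rows[8,16) x cols[6,8) = 8x2
Op 4 fold_right: fold axis v@7; visible region now rows[8,16) x cols[7,8) = 8x1
Op 5 cut(0, 0): punch at orig (8,7); cuts so far [(8, 7)]; region rows[8,16) x cols[7,8) = 8x1
Op 6 cut(5, 0): punch at orig (13,7); cuts so far [(8, 7), (13, 7)]; region rows[8,16) x cols[7,8) = 8x1
Op 7 cut(3, 0): punch at orig (11,7); cuts so far [(8, 7), (11, 7), (13, 7)]; region rows[8,16) x cols[7,8) = 8x1
Unfold 1 (reflect across v@7): 6 holes -> [(8, 6), (8, 7), (11, 6), (11, 7), (13, 6), (13, 7)]
Unfold 2 (reflect across v@6): 12 holes -> [(8, 4), (8, 5), (8, 6), (8, 7), (11, 4), (11, 5), (11, 6), (11, 7), (13, 4), (13, 5), (13, 6), (13, 7)]
Unfold 3 (reflect across v@4): 24 holes -> [(8, 0), (8, 1), (8, 2), (8, 3), (8, 4), (8, 5), (8, 6), (8, 7), (11, 0), (11, 1), (11, 2), (11, 3), (11, 4), (11, 5), (11, 6), (11, 7), (13, 0), (13, 1), (13, 2), (13, 3), (13, 4), (13, 5), (13, 6), (13, 7)]
Unfold 4 (reflect across h@8): 48 holes -> [(2, 0), (2, 1), (2, 2), (2, 3), (2, 4), (2, 5), (2, 6), (2, 7), (4, 0), (4, 1), (4, 2), (4, 3), (4, 4), (4, 5), (4, 6), (4, 7), (7, 0), (7, 1), (7, 2), (7, 3), (7, 4), (7, 5), (7, 6), (7, 7), (8, 0), (8, 1), (8, 2), (8, 3), (8, 4), (8, 5), (8, 6), (8, 7), (11, 0), (11, 1), (11, 2), (11, 3), (11, 4), (11, 5), (11, 6), (11, 7), (13, 0), (13, 1), (13, 2), (13, 3), (13, 4), (13, 5), (13, 6), (13, 7)]

Answer: 48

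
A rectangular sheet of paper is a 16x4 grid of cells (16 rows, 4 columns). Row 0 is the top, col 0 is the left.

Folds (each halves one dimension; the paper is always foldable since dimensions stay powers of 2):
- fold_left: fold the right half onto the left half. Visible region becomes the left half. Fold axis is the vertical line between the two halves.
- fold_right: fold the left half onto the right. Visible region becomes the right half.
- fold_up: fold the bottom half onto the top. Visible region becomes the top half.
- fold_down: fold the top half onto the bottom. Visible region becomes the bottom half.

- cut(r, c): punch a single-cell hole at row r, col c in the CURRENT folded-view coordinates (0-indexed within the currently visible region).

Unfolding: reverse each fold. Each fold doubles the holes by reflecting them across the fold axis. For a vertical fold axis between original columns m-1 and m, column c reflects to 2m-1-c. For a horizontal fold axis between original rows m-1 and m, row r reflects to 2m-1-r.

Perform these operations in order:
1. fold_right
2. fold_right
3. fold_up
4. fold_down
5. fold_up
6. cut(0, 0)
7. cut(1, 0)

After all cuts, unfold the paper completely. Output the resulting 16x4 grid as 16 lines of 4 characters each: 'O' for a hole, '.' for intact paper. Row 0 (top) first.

Op 1 fold_right: fold axis v@2; visible region now rows[0,16) x cols[2,4) = 16x2
Op 2 fold_right: fold axis v@3; visible region now rows[0,16) x cols[3,4) = 16x1
Op 3 fold_up: fold axis h@8; visible region now rows[0,8) x cols[3,4) = 8x1
Op 4 fold_down: fold axis h@4; visible region now rows[4,8) x cols[3,4) = 4x1
Op 5 fold_up: fold axis h@6; visible region now rows[4,6) x cols[3,4) = 2x1
Op 6 cut(0, 0): punch at orig (4,3); cuts so far [(4, 3)]; region rows[4,6) x cols[3,4) = 2x1
Op 7 cut(1, 0): punch at orig (5,3); cuts so far [(4, 3), (5, 3)]; region rows[4,6) x cols[3,4) = 2x1
Unfold 1 (reflect across h@6): 4 holes -> [(4, 3), (5, 3), (6, 3), (7, 3)]
Unfold 2 (reflect across h@4): 8 holes -> [(0, 3), (1, 3), (2, 3), (3, 3), (4, 3), (5, 3), (6, 3), (7, 3)]
Unfold 3 (reflect across h@8): 16 holes -> [(0, 3), (1, 3), (2, 3), (3, 3), (4, 3), (5, 3), (6, 3), (7, 3), (8, 3), (9, 3), (10, 3), (11, 3), (12, 3), (13, 3), (14, 3), (15, 3)]
Unfold 4 (reflect across v@3): 32 holes -> [(0, 2), (0, 3), (1, 2), (1, 3), (2, 2), (2, 3), (3, 2), (3, 3), (4, 2), (4, 3), (5, 2), (5, 3), (6, 2), (6, 3), (7, 2), (7, 3), (8, 2), (8, 3), (9, 2), (9, 3), (10, 2), (10, 3), (11, 2), (11, 3), (12, 2), (12, 3), (13, 2), (13, 3), (14, 2), (14, 3), (15, 2), (15, 3)]
Unfold 5 (reflect across v@2): 64 holes -> [(0, 0), (0, 1), (0, 2), (0, 3), (1, 0), (1, 1), (1, 2), (1, 3), (2, 0), (2, 1), (2, 2), (2, 3), (3, 0), (3, 1), (3, 2), (3, 3), (4, 0), (4, 1), (4, 2), (4, 3), (5, 0), (5, 1), (5, 2), (5, 3), (6, 0), (6, 1), (6, 2), (6, 3), (7, 0), (7, 1), (7, 2), (7, 3), (8, 0), (8, 1), (8, 2), (8, 3), (9, 0), (9, 1), (9, 2), (9, 3), (10, 0), (10, 1), (10, 2), (10, 3), (11, 0), (11, 1), (11, 2), (11, 3), (12, 0), (12, 1), (12, 2), (12, 3), (13, 0), (13, 1), (13, 2), (13, 3), (14, 0), (14, 1), (14, 2), (14, 3), (15, 0), (15, 1), (15, 2), (15, 3)]

Answer: OOOO
OOOO
OOOO
OOOO
OOOO
OOOO
OOOO
OOOO
OOOO
OOOO
OOOO
OOOO
OOOO
OOOO
OOOO
OOOO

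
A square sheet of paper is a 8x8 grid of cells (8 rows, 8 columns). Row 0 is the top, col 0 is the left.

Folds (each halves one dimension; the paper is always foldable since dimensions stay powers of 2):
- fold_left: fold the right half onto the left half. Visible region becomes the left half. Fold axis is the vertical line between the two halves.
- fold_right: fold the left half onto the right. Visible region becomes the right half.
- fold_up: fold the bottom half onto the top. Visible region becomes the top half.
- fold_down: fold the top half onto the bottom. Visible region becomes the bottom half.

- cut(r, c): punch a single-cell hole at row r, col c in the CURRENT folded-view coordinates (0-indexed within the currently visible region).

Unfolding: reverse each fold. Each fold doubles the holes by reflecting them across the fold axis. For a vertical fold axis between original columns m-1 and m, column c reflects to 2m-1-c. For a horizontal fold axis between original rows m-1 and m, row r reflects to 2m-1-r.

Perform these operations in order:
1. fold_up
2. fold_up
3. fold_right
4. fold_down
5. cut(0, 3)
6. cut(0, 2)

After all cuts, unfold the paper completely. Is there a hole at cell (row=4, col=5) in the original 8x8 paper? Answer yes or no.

Op 1 fold_up: fold axis h@4; visible region now rows[0,4) x cols[0,8) = 4x8
Op 2 fold_up: fold axis h@2; visible region now rows[0,2) x cols[0,8) = 2x8
Op 3 fold_right: fold axis v@4; visible region now rows[0,2) x cols[4,8) = 2x4
Op 4 fold_down: fold axis h@1; visible region now rows[1,2) x cols[4,8) = 1x4
Op 5 cut(0, 3): punch at orig (1,7); cuts so far [(1, 7)]; region rows[1,2) x cols[4,8) = 1x4
Op 6 cut(0, 2): punch at orig (1,6); cuts so far [(1, 6), (1, 7)]; region rows[1,2) x cols[4,8) = 1x4
Unfold 1 (reflect across h@1): 4 holes -> [(0, 6), (0, 7), (1, 6), (1, 7)]
Unfold 2 (reflect across v@4): 8 holes -> [(0, 0), (0, 1), (0, 6), (0, 7), (1, 0), (1, 1), (1, 6), (1, 7)]
Unfold 3 (reflect across h@2): 16 holes -> [(0, 0), (0, 1), (0, 6), (0, 7), (1, 0), (1, 1), (1, 6), (1, 7), (2, 0), (2, 1), (2, 6), (2, 7), (3, 0), (3, 1), (3, 6), (3, 7)]
Unfold 4 (reflect across h@4): 32 holes -> [(0, 0), (0, 1), (0, 6), (0, 7), (1, 0), (1, 1), (1, 6), (1, 7), (2, 0), (2, 1), (2, 6), (2, 7), (3, 0), (3, 1), (3, 6), (3, 7), (4, 0), (4, 1), (4, 6), (4, 7), (5, 0), (5, 1), (5, 6), (5, 7), (6, 0), (6, 1), (6, 6), (6, 7), (7, 0), (7, 1), (7, 6), (7, 7)]
Holes: [(0, 0), (0, 1), (0, 6), (0, 7), (1, 0), (1, 1), (1, 6), (1, 7), (2, 0), (2, 1), (2, 6), (2, 7), (3, 0), (3, 1), (3, 6), (3, 7), (4, 0), (4, 1), (4, 6), (4, 7), (5, 0), (5, 1), (5, 6), (5, 7), (6, 0), (6, 1), (6, 6), (6, 7), (7, 0), (7, 1), (7, 6), (7, 7)]

Answer: no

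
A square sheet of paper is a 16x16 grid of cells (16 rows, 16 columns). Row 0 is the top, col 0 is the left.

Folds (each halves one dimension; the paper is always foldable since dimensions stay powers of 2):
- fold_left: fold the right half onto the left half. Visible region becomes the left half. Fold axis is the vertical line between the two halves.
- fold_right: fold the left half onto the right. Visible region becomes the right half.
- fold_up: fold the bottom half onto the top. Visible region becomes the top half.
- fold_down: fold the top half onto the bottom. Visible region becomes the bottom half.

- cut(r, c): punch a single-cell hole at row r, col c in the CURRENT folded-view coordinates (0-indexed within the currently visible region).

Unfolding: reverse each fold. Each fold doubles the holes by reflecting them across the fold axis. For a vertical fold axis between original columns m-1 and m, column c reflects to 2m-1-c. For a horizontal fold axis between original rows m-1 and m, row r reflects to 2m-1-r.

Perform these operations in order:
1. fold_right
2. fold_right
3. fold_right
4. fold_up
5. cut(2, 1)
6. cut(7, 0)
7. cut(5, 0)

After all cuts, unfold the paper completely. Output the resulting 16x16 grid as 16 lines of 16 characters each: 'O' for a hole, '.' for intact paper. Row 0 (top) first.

Answer: ................
................
O..OO..OO..OO..O
................
................
.OO..OO..OO..OO.
................
.OO..OO..OO..OO.
.OO..OO..OO..OO.
................
.OO..OO..OO..OO.
................
................
O..OO..OO..OO..O
................
................

Derivation:
Op 1 fold_right: fold axis v@8; visible region now rows[0,16) x cols[8,16) = 16x8
Op 2 fold_right: fold axis v@12; visible region now rows[0,16) x cols[12,16) = 16x4
Op 3 fold_right: fold axis v@14; visible region now rows[0,16) x cols[14,16) = 16x2
Op 4 fold_up: fold axis h@8; visible region now rows[0,8) x cols[14,16) = 8x2
Op 5 cut(2, 1): punch at orig (2,15); cuts so far [(2, 15)]; region rows[0,8) x cols[14,16) = 8x2
Op 6 cut(7, 0): punch at orig (7,14); cuts so far [(2, 15), (7, 14)]; region rows[0,8) x cols[14,16) = 8x2
Op 7 cut(5, 0): punch at orig (5,14); cuts so far [(2, 15), (5, 14), (7, 14)]; region rows[0,8) x cols[14,16) = 8x2
Unfold 1 (reflect across h@8): 6 holes -> [(2, 15), (5, 14), (7, 14), (8, 14), (10, 14), (13, 15)]
Unfold 2 (reflect across v@14): 12 holes -> [(2, 12), (2, 15), (5, 13), (5, 14), (7, 13), (7, 14), (8, 13), (8, 14), (10, 13), (10, 14), (13, 12), (13, 15)]
Unfold 3 (reflect across v@12): 24 holes -> [(2, 8), (2, 11), (2, 12), (2, 15), (5, 9), (5, 10), (5, 13), (5, 14), (7, 9), (7, 10), (7, 13), (7, 14), (8, 9), (8, 10), (8, 13), (8, 14), (10, 9), (10, 10), (10, 13), (10, 14), (13, 8), (13, 11), (13, 12), (13, 15)]
Unfold 4 (reflect across v@8): 48 holes -> [(2, 0), (2, 3), (2, 4), (2, 7), (2, 8), (2, 11), (2, 12), (2, 15), (5, 1), (5, 2), (5, 5), (5, 6), (5, 9), (5, 10), (5, 13), (5, 14), (7, 1), (7, 2), (7, 5), (7, 6), (7, 9), (7, 10), (7, 13), (7, 14), (8, 1), (8, 2), (8, 5), (8, 6), (8, 9), (8, 10), (8, 13), (8, 14), (10, 1), (10, 2), (10, 5), (10, 6), (10, 9), (10, 10), (10, 13), (10, 14), (13, 0), (13, 3), (13, 4), (13, 7), (13, 8), (13, 11), (13, 12), (13, 15)]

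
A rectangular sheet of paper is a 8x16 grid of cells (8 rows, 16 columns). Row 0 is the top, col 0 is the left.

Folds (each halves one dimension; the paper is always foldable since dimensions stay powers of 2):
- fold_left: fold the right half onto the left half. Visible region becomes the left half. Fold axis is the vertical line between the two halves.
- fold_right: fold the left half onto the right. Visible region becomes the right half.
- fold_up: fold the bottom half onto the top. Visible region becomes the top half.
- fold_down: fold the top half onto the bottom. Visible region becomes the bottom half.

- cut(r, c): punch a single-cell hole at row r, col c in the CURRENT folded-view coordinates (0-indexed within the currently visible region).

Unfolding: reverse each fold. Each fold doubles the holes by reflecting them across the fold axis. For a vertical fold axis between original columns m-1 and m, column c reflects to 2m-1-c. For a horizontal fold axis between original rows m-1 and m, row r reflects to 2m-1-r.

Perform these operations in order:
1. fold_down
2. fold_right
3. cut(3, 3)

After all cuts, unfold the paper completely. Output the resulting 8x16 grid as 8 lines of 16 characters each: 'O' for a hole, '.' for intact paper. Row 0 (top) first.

Answer: ....O......O....
................
................
................
................
................
................
....O......O....

Derivation:
Op 1 fold_down: fold axis h@4; visible region now rows[4,8) x cols[0,16) = 4x16
Op 2 fold_right: fold axis v@8; visible region now rows[4,8) x cols[8,16) = 4x8
Op 3 cut(3, 3): punch at orig (7,11); cuts so far [(7, 11)]; region rows[4,8) x cols[8,16) = 4x8
Unfold 1 (reflect across v@8): 2 holes -> [(7, 4), (7, 11)]
Unfold 2 (reflect across h@4): 4 holes -> [(0, 4), (0, 11), (7, 4), (7, 11)]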